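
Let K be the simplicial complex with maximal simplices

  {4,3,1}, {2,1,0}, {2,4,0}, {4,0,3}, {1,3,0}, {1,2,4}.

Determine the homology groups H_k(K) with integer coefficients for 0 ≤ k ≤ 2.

H_0 = Z,  H_1 = 0,  H_2 = Z.

We work with the vertex ordering 0 < 1 < 2 < 3 < 4. The simplices of K, each written with vertices in increasing order, are:

  0-simplices (5): [0], [1], [2], [3], [4]
  1-simplices (9): [0,1], [0,2], [0,3], [0,4], [1,2], [1,3], [1,4], [2,4], [3,4]
  2-simplices (6): [0,1,2], [0,1,3], [0,2,4], [0,3,4], [1,2,4], [1,3,4]

giving chain groups C_0 ≅ Z^5, C_1 ≅ Z^9, C_2 ≅ Z^6.

Boundary ∂_1: C_1 → C_0 maps an edge to its endpoints' difference, ∂[p,q] = q − p. For instance
  ∂[1,3] = [3] − [1].
The 5×9 boundary matrix has rank 4 and Smith normal form diag(1,1,1,1).

∂_2: C_2 → C_1 maps a triangle to the signed sum of its edges. For instance
  ∂[0,3,4] = [3,4] − [0,4] + [0,3],
  ∂[0,1,2] = [1,2] − [0,2] + [0,1].
The resulting 9×6 matrix has rank 5, and its Smith normal form has invariant factors (1,1,1,1,1).

Computing H_k = (kernel of ∂_k) / (image of ∂_{k+1}):

  H_0: rank C_0 − rank ∂_1 = 5 − 4 = 1, and the invariant factors of ∂_1 are all 1, so H_0 ≅ Z.
  H_1: rank ker ∂_1 − rank ∂_2 = (9 − 4) − 5 = 0, and the invariant factors of ∂_2 are all 1, so H_1 ≅ 0.
  H_2: rank ker ∂_2 − rank ∂_3 = (6 − 5) − 0 = 1, and there is no ∂_3, so H_2 ≅ Z.

As a check, the Euler characteristic is 5 − 9 + 6 = 2, which agrees with 1 − 0 + 1 = 2.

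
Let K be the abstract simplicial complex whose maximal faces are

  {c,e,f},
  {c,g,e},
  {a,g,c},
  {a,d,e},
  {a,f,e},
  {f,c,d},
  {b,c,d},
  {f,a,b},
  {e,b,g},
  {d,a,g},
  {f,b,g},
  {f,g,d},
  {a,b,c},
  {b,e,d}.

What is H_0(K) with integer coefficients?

H_0 = Z.

Fix the vertex order a < b < c < d < e < f < g and write every simplex with vertices in increasing order. Then dim K = 2 and the simplices of K are:

  0-simplices (7): a, b, c, d, e, f, g
  1-simplices (21): ab, ac, ad, ae, af, ag, bc, bd, be, bf, bg, cd, ce, cf, cg, de, df, dg, ef, eg, fg
  2-simplices (14): abc, abf, acg, ade, adg, aef, bcd, bde, beg, bfg, cdf, cef, ceg, dfg

Hence C_0 ≅ Z^7, C_1 ≅ Z^21, C_2 ≅ Z^14.

The boundary map ∂_1: C_1 → C_0 is given by ∂[p,q] = [q] − [p]. For instance
  ∂cf = f − c.
The resulting 7×21 matrix has rank 6, and its Smith normal form has invariant factors (1,1,1,1,1,1).

Boundary ∂_2: C_2 → C_1 acts by ∂[p,q,r] = [q,r] − [p,r] + [p,q]. For instance
  ∂cef = ef − cf + ce,
  ∂aef = ef − af + ae.
The resulting 21×14 matrix has rank 13, and its Smith normal form has invariant factors (1,1,1,1,1,1,1,1,1,1,1,1,1).

Computing H_k = (kernel of ∂_k) / (image of ∂_{k+1}):

  H_0: rank C_0 − rank ∂_1 = 7 − 6 = 1, and the invariant factors of ∂_1 are all 1, so H_0 ≅ Z.

(K is a triangulation of the torus T^2.)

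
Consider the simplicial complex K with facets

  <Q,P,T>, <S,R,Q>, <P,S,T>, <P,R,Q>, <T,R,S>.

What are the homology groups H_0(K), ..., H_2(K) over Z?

Fix the vertex order P < Q < R < S < T and write every simplex with vertices in increasing order. Then dim K = 2 and the simplices of K are:

  0-simplices (5): P, Q, R, S, T
  1-simplices (10): PQ, PR, PS, PT, QR, QS, QT, RS, RT, ST
  2-simplices (5): PQR, PQT, PST, QRS, RST

giving chain groups C_0 ≅ Z^5, C_1 ≅ Z^10, C_2 ≅ Z^5.

Boundary ∂_1: C_1 → C_0 maps an edge to its endpoints' difference, ∂[p,q] = q − p. For instance
  ∂RT = T − R.
As a 5×10 matrix over Z this has rank 4, with invariant factors (1,1,1,1).

The boundary map ∂_2: C_2 → C_1 maps a triangle to the signed sum of its edges. For instance
  ∂PQT = QT − PT + PQ,
  ∂RST = ST − RT + RS.
This gives a 10×5 integer matrix of rank 5; reducing to Smith normal form yields diagonal entries (1,1,1,1,1).

Computing H_k = (kernel of ∂_k) / (image of ∂_{k+1}):

  H_0: rank C_0 − rank ∂_1 = 5 − 4 = 1, and the invariant factors of ∂_1 are all 1, so H_0 = Z.
  H_1: rank ker ∂_1 − rank ∂_2 = (10 − 4) − 5 = 1, and the invariant factors of ∂_2 are all 1, so H_1 = Z.
  H_2: rank ker ∂_2 − rank ∂_3 = (5 − 5) − 0 = 0, and there is no ∂_3, so H_2 = 0.

(K is a triangulation of the Möbius band.)

H_0 = Z,  H_1 = Z,  H_2 = 0.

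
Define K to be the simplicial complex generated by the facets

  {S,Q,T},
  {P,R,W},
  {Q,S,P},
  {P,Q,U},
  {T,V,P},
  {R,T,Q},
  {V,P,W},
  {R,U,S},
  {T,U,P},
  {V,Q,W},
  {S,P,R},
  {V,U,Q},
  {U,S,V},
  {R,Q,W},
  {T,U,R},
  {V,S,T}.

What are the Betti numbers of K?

b_0 = 1, b_1 = 2, b_2 = 1.

We work with the vertex ordering P < Q < R < S < T < U < V < W. The simplices of K, each written with vertices in increasing order, are:

  0-simplices (8): P, Q, R, S, T, U, V, W
  1-simplices (24): PQ, PR, PS, PT, PU, PV, PW, QR, QS, QT, QU, QV, QW, RS, RT, RU, RW, ST, SU, SV, TU, TV, UV, VW
  2-simplices (16): PQS, PQU, PRS, PRW, PTU, PTV, PVW, QRT, QRW, QST, QUV, QVW, RSU, RTU, STV, SUV

Hence C_0 ≅ Z^8, C_1 ≅ Z^24, C_2 ≅ Z^16.

∂_1: C_1 → C_0 is given by ∂[p,q] = [q] − [p].
The resulting 8×24 matrix has rank 7, and its Smith normal form has invariant factors (1,1,1,1,1,1,1).

∂_2: C_2 → C_1 sends each 2-simplex [p,q,r] to [q,r] − [p,r] + [p,q]. For instance
  ∂RSU = SU − RU + RS,
  ∂QUV = UV − QV + QU.
The 24×16 boundary matrix has rank 15 and Smith normal form diag(1,1,1,1,1,1,1,1,1,1,1,1,1,1,1).

Now H_k = ker ∂_k / im ∂_{k+1}, so:

  H_0: rank C_0 − rank ∂_1 = 8 − 7 = 1, and the invariant factors of ∂_1 are all 1, so H_0 ≅ Z.
  H_1: rank ker ∂_1 − rank ∂_2 = (24 − 7) − 15 = 2, and the invariant factors of ∂_2 are all 1, so H_1 ≅ Z^2.
  H_2: rank ker ∂_2 − rank ∂_3 = (16 − 15) − 0 = 1, and there is no ∂_3, so H_2 ≅ Z.

Hence the Betti numbers are b_0 = 1, b_1 = 2, b_2 = 1.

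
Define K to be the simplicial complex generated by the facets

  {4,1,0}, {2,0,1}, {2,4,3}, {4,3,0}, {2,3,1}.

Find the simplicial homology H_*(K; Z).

Take the total order 0 < 1 < 2 < 3 < 4 on the vertex set. Then K (dimension 2) consists of the simplices:

  0-simplices (5): [0], [1], [2], [3], [4]
  1-simplices (10): [0,1], [0,2], [0,3], [0,4], [1,2], [1,3], [1,4], [2,3], [2,4], [3,4]
  2-simplices (5): [0,1,2], [0,1,4], [0,3,4], [1,2,3], [2,3,4]

so the chain groups are C_0 ≅ Z^5, C_1 ≅ Z^10, C_2 ≅ Z^5.

Boundary ∂_1: C_1 → C_0 sends each edge [p,q] (with p < q) to q − p. For instance
  ∂[3,4] = [4] − [3].
The resulting 5×10 matrix has rank 4, and its Smith normal form has invariant factors (1,1,1,1).

∂_2: C_2 → C_1 acts by ∂[p,q,r] = [q,r] − [p,r] + [p,q]. For instance
  ∂[0,1,4] = [1,4] − [0,4] + [0,1],
  ∂[0,1,2] = [1,2] − [0,2] + [0,1].
The 10×5 boundary matrix has rank 5 and Smith normal form diag(1,1,1,1,1).

Now H_k = ker ∂_k / im ∂_{k+1}, so:

  H_0: rank C_0 − rank ∂_1 = 5 − 4 = 1, and the invariant factors of ∂_1 are all 1, so H_0 ≅ Z.
  H_1: rank ker ∂_1 − rank ∂_2 = (10 − 4) − 5 = 1, and the invariant factors of ∂_2 are all 1, so H_1 ≅ Z.
  H_2: rank ker ∂_2 − rank ∂_3 = (5 − 5) − 0 = 0, and there is no ∂_3, so H_2 ≅ 0.

As a check, the Euler characteristic is 5 − 10 + 5 = 0, which agrees with 1 − 1 + 0 = 0.

H_0 ≅ Z,  H_1 ≅ Z,  H_2 = 0.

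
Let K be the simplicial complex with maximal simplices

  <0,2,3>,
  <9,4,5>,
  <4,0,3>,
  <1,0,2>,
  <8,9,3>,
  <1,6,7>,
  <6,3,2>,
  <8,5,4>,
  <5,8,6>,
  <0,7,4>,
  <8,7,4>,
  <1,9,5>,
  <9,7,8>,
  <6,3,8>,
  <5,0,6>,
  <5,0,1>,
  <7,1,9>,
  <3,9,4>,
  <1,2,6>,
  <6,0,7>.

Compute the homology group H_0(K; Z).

H_0 ≅ Z.

Order the vertices as 0 < 1 < 2 < 3 < 4 < 5 < 6 < 7 < 8 < 9. Listing each simplex with vertices in this order, K has dimension 2 with simplices:

  0-simplices (10): [0], [1], [2], [3], [4], [5], [6], [7], [8], [9]
  1-simplices (30): (30 of them)
  2-simplices (20): (20 of them)

so the chain groups are C_0 ≅ Z^10, C_1 ≅ Z^30, C_2 ≅ Z^20.

Boundary ∂_1: C_1 → C_0 is given by ∂[p,q] = [q] − [p]. For instance
  ∂[1,9] = [9] − [1].
As a 10×30 matrix over Z this has rank 9, with invariant factors (1,1,1,1,1,1,1,1,1).

The boundary map ∂_2: C_2 → C_1 sends each 2-simplex [p,q,r] to [q,r] − [p,r] + [p,q]. For instance
  ∂[1,7,9] = [7,9] − [1,9] + [1,7],
  ∂[3,4,9] = [4,9] − [3,9] + [3,4].
This gives a 30×20 integer matrix of rank 20; reducing to Smith normal form yields diagonal entries (1,1,1,1,1,1,1,1,1,1,1,1,1,1,1,1,1,1,1,2).

Now H_k = ker ∂_k / im ∂_{k+1}, so:

  H_0: rank C_0 − rank ∂_1 = 10 − 9 = 1, and the invariant factors of ∂_1 are all 1, so H_0 ≅ Z.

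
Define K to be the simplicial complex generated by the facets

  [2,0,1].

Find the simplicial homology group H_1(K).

H_1 = 0.

Order the vertices as 0 < 1 < 2. Listing each simplex with vertices in this order, K has dimension 2 with simplices:

  0-simplices (3): [0], [1], [2]
  1-simplices (3): [0,1], [0,2], [1,2]
  2-simplices (1): [0,1,2]

so the chain groups are C_0 ≅ Z^3, C_1 ≅ Z^3, C_2 ≅ Z^1.

∂_1: C_1 → C_0 is given by ∂[p,q] = [q] − [p]. For instance
  ∂[0,1] = [1] − [0].
The 3×3 boundary matrix has rank 2 and Smith normal form diag(1,1).

∂_2: C_2 → C_1 acts by ∂[p,q,r] = [q,r] − [p,r] + [p,q]. For instance
  ∂[0,1,2] = [1,2] − [0,2] + [0,1].
The 3×1 boundary matrix has rank 1 and Smith normal form diag(1).

Now H_k = ker ∂_k / im ∂_{k+1}, so:

  H_1: rank ker ∂_1 − rank ∂_2 = (3 − 2) − 1 = 0, and the invariant factors of ∂_2 are all 1, so H_1 ≅ 0.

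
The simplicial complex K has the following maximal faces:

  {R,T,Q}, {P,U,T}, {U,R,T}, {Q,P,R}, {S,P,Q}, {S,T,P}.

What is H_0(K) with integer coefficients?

Fix the vertex order P < Q < R < S < T < U and write every simplex with vertices in increasing order. Then dim K = 2 and the simplices of K are:

  0-simplices (6): P, Q, R, S, T, U
  1-simplices (12): PQ, PR, PS, PT, PU, QR, QS, QT, RT, RU, ST, TU
  2-simplices (6): PQR, PQS, PST, PTU, QRT, RTU

Hence C_0 ≅ Z^6, C_1 ≅ Z^12, C_2 ≅ Z^6.

The boundary map ∂_1: C_1 → C_0 sends each edge [p,q] (with p < q) to q − p.
The resulting 6×12 matrix has rank 5, and its Smith normal form has invariant factors (1,1,1,1,1).

The boundary map ∂_2: C_2 → C_1 maps a triangle to the signed sum of its edges. For instance
  ∂PQS = QS − PS + PQ,
  ∂QRT = RT − QT + QR.
This gives a 12×6 integer matrix of rank 6; reducing to Smith normal form yields diagonal entries (1,1,1,1,1,1).

Reading off H_k = ker ∂_k / im ∂_{k+1}:

  H_0: rank C_0 − rank ∂_1 = 6 − 5 = 1, and the invariant factors of ∂_1 are all 1, so H_0 ≅ Z.

H_0 ≅ Z.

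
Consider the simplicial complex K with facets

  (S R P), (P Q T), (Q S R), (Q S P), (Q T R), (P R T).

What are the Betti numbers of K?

Fix the vertex order P < Q < R < S < T and write every simplex with vertices in increasing order. Then dim K = 2 and the simplices of K are:

  0-simplices (5): P, Q, R, S, T
  1-simplices (9): PQ, PR, PS, PT, QR, QS, QT, RS, RT
  2-simplices (6): PQS, PQT, PRS, PRT, QRS, QRT

so the chain groups are C_0 ≅ Z^5, C_1 ≅ Z^9, C_2 ≅ Z^6.

Boundary ∂_1: C_1 → C_0 maps an edge to its endpoints' difference, ∂[p,q] = q − p. For instance
  ∂PQ = Q − P.
The resulting 5×9 matrix has rank 4, and its Smith normal form has invariant factors (1,1,1,1).

∂_2: C_2 → C_1 sends each 2-simplex [p,q,r] to [q,r] − [p,r] + [p,q]. For instance
  ∂QRT = RT − QT + QR,
  ∂QRS = RS − QS + QR.
As a 9×6 matrix over Z this has rank 5, with invariant factors (1,1,1,1,1).

Now H_k = ker ∂_k / im ∂_{k+1}, so:

  H_0: rank C_0 − rank ∂_1 = 5 − 4 = 1, and the invariant factors of ∂_1 are all 1, so H_0 ≅ Z.
  H_1: rank ker ∂_1 − rank ∂_2 = (9 − 4) − 5 = 0, and the invariant factors of ∂_2 are all 1, so H_1 ≅ 0.
  H_2: rank ker ∂_2 − rank ∂_3 = (6 − 5) − 0 = 1, and there is no ∂_3, so H_2 ≅ Z.

Hence the Betti numbers are b_0 = 1, b_1 = 0, b_2 = 1.

b_0 = 1, b_1 = 0, b_2 = 1.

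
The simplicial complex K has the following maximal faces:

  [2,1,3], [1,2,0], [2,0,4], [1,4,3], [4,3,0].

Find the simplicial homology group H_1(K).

H_1 ≅ Z.

We work with the vertex ordering 0 < 1 < 2 < 3 < 4. The simplices of K, each written with vertices in increasing order, are:

  0-simplices (5): [0], [1], [2], [3], [4]
  1-simplices (10): [0,1], [0,2], [0,3], [0,4], [1,2], [1,3], [1,4], [2,3], [2,4], [3,4]
  2-simplices (5): [0,1,2], [0,2,4], [0,3,4], [1,2,3], [1,3,4]

Hence C_0 ≅ Z^5, C_1 ≅ Z^10, C_2 ≅ Z^5.

∂_1: C_1 → C_0 is given by ∂[p,q] = [q] − [p].
The resulting 5×10 matrix has rank 4, and its Smith normal form has invariant factors (1,1,1,1).

The boundary map ∂_2: C_2 → C_1 maps a triangle to the signed sum of its edges. For instance
  ∂[0,1,2] = [1,2] − [0,2] + [0,1],
  ∂[1,3,4] = [3,4] − [1,4] + [1,3].
The resulting 10×5 matrix has rank 5, and its Smith normal form has invariant factors (1,1,1,1,1).

From H_k ≅ ker(∂_k) / im(∂_{k+1}) we obtain:

  H_1: rank ker ∂_1 − rank ∂_2 = (10 − 4) − 5 = 1, and the invariant factors of ∂_2 are all 1, so H_1 = Z.

(K is a triangulation of the Möbius band.)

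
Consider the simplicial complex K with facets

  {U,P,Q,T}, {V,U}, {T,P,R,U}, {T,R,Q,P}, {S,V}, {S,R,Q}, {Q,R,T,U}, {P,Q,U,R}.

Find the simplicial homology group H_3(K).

H_3 ≅ Z.

Order the vertices as P < Q < R < S < T < U < V. Listing each simplex with vertices in this order, K has dimension 3 with simplices:

  0-simplices (7): P, Q, R, S, T, U, V
  1-simplices (14): PQ, PR, PT, PU, QR, QS, QT, QU, RS, RT, RU, SV, TU, UV
  2-simplices (11): PQR, PQT, PQU, PRT, PRU, PTU, QRS, QRT, QRU, QTU, RTU
  3-simplices (5): PQRT, PQRU, PQTU, PRTU, QRTU

giving chain groups C_0 ≅ Z^7, C_1 ≅ Z^14, C_2 ≅ Z^11, C_3 ≅ Z^5.

∂_1: C_1 → C_0 is given by ∂[p,q] = [q] − [p]. For instance
  ∂QR = R − Q.
This gives a 7×14 integer matrix of rank 6; reducing to Smith normal form yields diagonal entries (1,1,1,1,1,1).

The boundary map ∂_2: C_2 → C_1 sends each 2-simplex [p,q,r] to [q,r] − [p,r] + [p,q]. For instance
  ∂QRS = RS − QS + QR,
  ∂PRT = RT − PT + PR.
The 14×11 boundary matrix has rank 7 and Smith normal form diag(1,1,1,1,1,1,1).

The boundary map ∂_3: C_3 → C_2 sends each 3-simplex σ to the alternating sum Σ_i (−1)^i (σ with its i-th vertex removed). For instance
  ∂PQTU = QTU − PTU + PQU − PQT,
  ∂PQRU = QRU − PRU + PQU − PQR.
The 11×5 boundary matrix has rank 4 and Smith normal form diag(1,1,1,1).

Computing H_k = (kernel of ∂_k) / (image of ∂_{k+1}):

  H_3: rank ker ∂_3 − rank ∂_4 = (5 − 4) − 0 = 1, and there is no ∂_4, so H_3 ≅ Z.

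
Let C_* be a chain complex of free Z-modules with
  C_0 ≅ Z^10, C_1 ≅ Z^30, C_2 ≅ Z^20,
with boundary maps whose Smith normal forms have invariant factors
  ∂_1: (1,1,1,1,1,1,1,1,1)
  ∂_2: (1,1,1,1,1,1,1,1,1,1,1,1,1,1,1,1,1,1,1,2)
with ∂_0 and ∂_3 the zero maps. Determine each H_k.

H_0 = Z,  H_1 = Z ⊕ Z/2,  H_2 = 0.

H_0: b_0 = 10 − 0 − 9 = 1; torsion from ∂_1 factors > 1: none. So H_0 = Z.
H_1: b_1 = 30 − 9 − 20 = 1; torsion from ∂_2 factors > 1: [2]. So H_1 = Z ⊕ Z/2.
H_2: b_2 = 20 − 20 − 0 = 0; torsion from ∂_3 factors > 1: none. So H_2 = 0.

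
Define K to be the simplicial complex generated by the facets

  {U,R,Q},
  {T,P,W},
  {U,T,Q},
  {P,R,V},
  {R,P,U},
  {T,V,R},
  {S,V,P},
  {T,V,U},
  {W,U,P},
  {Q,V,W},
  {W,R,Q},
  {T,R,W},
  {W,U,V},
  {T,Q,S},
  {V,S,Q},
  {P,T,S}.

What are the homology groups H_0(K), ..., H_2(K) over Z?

Order the vertices as P < Q < R < S < T < U < V < W. Listing each simplex with vertices in this order, K has dimension 2 with simplices:

  0-simplices (8): P, Q, R, S, T, U, V, W
  1-simplices (24): PR, PS, PT, PU, PV, PW, QR, QS, QT, QU, QV, QW, RT, RU, RV, RW, ST, SV, TU, TV, TW, UV, UW, VW
  2-simplices (16): PRU, PRV, PST, PSV, PTW, PUW, QRU, QRW, QST, QSV, QTU, QVW, RTV, RTW, TUV, UVW

so the chain groups are C_0 ≅ Z^8, C_1 ≅ Z^24, C_2 ≅ Z^16.

The boundary map ∂_1: C_1 → C_0 maps an edge to its endpoints' difference, ∂[p,q] = q − p.
As a 8×24 matrix over Z this has rank 7, with invariant factors (1,1,1,1,1,1,1).

∂_2: C_2 → C_1 maps a triangle to the signed sum of its edges. For instance
  ∂UVW = VW − UW + UV,
  ∂PRV = RV − PV + PR.
As a 24×16 matrix over Z this has rank 15, with invariant factors (1,1,1,1,1,1,1,1,1,1,1,1,1,1,1).

From H_k ≅ ker(∂_k) / im(∂_{k+1}) we obtain:

  H_0: rank C_0 − rank ∂_1 = 8 − 7 = 1, and the invariant factors of ∂_1 are all 1, so H_0 = Z.
  H_1: rank ker ∂_1 − rank ∂_2 = (24 − 7) − 15 = 2, and the invariant factors of ∂_2 are all 1, so H_1 = Z^2.
  H_2: rank ker ∂_2 − rank ∂_3 = (16 − 15) − 0 = 1, and there is no ∂_3, so H_2 = Z.

As a check, the Euler characteristic is 8 − 24 + 16 = 0, which agrees with 1 − 2 + 1 = 0.

H_0 = Z,  H_1 = Z^2,  H_2 = Z.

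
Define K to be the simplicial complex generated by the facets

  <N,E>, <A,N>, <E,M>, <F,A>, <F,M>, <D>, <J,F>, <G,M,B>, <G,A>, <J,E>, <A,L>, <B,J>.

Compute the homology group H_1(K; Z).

Fix the vertex order A < B < D < E < F < G < J < L < M < N and write every simplex with vertices in increasing order. Then dim K = 2 and the simplices of K are:

  0-simplices (10): A, B, D, E, F, G, J, L, M, N
  1-simplices (13): AF, AG, AL, AN, BG, BJ, BM, EJ, EM, EN, FJ, FM, GM
  2-simplices (1): BGM

giving chain groups C_0 ≅ Z^10, C_1 ≅ Z^13, C_2 ≅ Z^1.

The boundary map ∂_1: C_1 → C_0 maps an edge to its endpoints' difference, ∂[p,q] = q − p. For instance
  ∂EM = M − E.
The 10×13 boundary matrix has rank 8 and Smith normal form diag(1,1,1,1,1,1,1,1).

∂_2: C_2 → C_1 acts by ∂[p,q,r] = [q,r] − [p,r] + [p,q]. For instance
  ∂BGM = GM − BM + BG.
As a 13×1 matrix over Z this has rank 1, with invariant factors (1).

Now H_k = ker ∂_k / im ∂_{k+1}, so:

  H_1: rank ker ∂_1 − rank ∂_2 = (13 − 8) − 1 = 4, and the invariant factors of ∂_2 are all 1, so H_1 = Z^4.

H_1 = Z^4.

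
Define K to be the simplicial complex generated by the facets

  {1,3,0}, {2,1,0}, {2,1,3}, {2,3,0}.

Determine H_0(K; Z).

We work with the vertex ordering 0 < 1 < 2 < 3. The simplices of K, each written with vertices in increasing order, are:

  0-simplices (4): [0], [1], [2], [3]
  1-simplices (6): [0,1], [0,2], [0,3], [1,2], [1,3], [2,3]
  2-simplices (4): [0,1,2], [0,1,3], [0,2,3], [1,2,3]

Hence C_0 ≅ Z^4, C_1 ≅ Z^6, C_2 ≅ Z^4.

∂_1: C_1 → C_0 maps an edge to its endpoints' difference, ∂[p,q] = q − p. For instance
  ∂[2,3] = [3] − [2].
The 4×6 boundary matrix has rank 3 and Smith normal form diag(1,1,1).

∂_2: C_2 → C_1 maps a triangle to the signed sum of its edges. For instance
  ∂[1,2,3] = [2,3] − [1,3] + [1,2],
  ∂[0,1,3] = [1,3] − [0,3] + [0,1].
This gives a 6×4 integer matrix of rank 3; reducing to Smith normal form yields diagonal entries (1,1,1).

Now H_k = ker ∂_k / im ∂_{k+1}, so:

  H_0: rank C_0 − rank ∂_1 = 4 − 3 = 1, and the invariant factors of ∂_1 are all 1, so H_0 ≅ Z.

(K is a triangulation of the 2-sphere S^2.)

H_0 ≅ Z.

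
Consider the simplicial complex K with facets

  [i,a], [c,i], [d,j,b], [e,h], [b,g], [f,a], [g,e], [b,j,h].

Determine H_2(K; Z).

K has 10 vertices, 11 edges, 2 triangles.
rank ∂_2 = 2, rank ∂_3 = 0 ⇒ b_2 = 2 − 2 − 0 = 0. So H_2 = 0.

H_2 ≅ 0.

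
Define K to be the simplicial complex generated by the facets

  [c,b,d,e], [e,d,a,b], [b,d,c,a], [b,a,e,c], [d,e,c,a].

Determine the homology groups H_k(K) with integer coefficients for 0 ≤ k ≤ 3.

K has 5 vertices, 10 edges, 10 triangles, 5 3-simplices.
rank ∂_0 = 0, rank ∂_1 = 4 ⇒ b_0 = 5 − 0 − 4 = 1; all invariant factors of ∂_1 are 1 so no torsion. So H_0 ≅ Z.
rank ∂_1 = 4, rank ∂_2 = 6 ⇒ b_1 = 10 − 4 − 6 = 0; all invariant factors of ∂_2 are 1 so no torsion. So H_1 ≅ 0.
rank ∂_2 = 6, rank ∂_3 = 4 ⇒ b_2 = 10 − 6 − 4 = 0; all invariant factors of ∂_3 are 1 so no torsion. So H_2 ≅ 0.
rank ∂_3 = 4, rank ∂_4 = 0 ⇒ b_3 = 5 − 4 − 0 = 1. So H_3 ≅ Z.

H_0 = Z,  H_1 = 0,  H_2 = 0,  H_3 = Z.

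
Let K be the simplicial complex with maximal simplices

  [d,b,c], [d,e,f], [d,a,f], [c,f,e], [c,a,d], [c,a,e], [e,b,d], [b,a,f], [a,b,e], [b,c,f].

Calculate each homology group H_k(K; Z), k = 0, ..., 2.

We work with the vertex ordering a < b < c < d < e < f. The simplices of K, each written with vertices in increasing order, are:

  0-simplices (6): a, b, c, d, e, f
  1-simplices (15): ab, ac, ad, ae, af, bc, bd, be, bf, cd, ce, cf, de, df, ef
  2-simplices (10): abe, abf, acd, ace, adf, bcd, bcf, bde, cef, def

giving chain groups C_0 ≅ Z^6, C_1 ≅ Z^15, C_2 ≅ Z^10.

The boundary map ∂_1: C_1 → C_0 is given by ∂[p,q] = [q] − [p].
As a 6×15 matrix over Z this has rank 5, with invariant factors (1,1,1,1,1).

∂_2: C_2 → C_1 maps a triangle to the signed sum of its edges. For instance
  ∂bcf = cf − bf + bc,
  ∂def = ef − df + de.
The resulting 15×10 matrix has rank 10, and its Smith normal form has invariant factors (1,1,1,1,1,1,1,1,1,2).

Reading off H_k = ker ∂_k / im ∂_{k+1}:

  H_0: rank C_0 − rank ∂_1 = 6 − 5 = 1, and the invariant factors of ∂_1 are all 1, so H_0 = Z.
  H_1: rank ker ∂_1 − rank ∂_2 = (15 − 5) − 10 = 0, and ∂_2 has invariant factor 2 > 1, so H_1 = Z/2.
  H_2: rank ker ∂_2 − rank ∂_3 = (10 − 10) − 0 = 0, and there is no ∂_3, so H_2 = 0.

As a check, the Euler characteristic is 6 − 15 + 10 = 1, which agrees with 1 − 0 + 0 = 1.

H_0 ≅ Z,  H_1 ≅ Z/2,  H_2 = 0.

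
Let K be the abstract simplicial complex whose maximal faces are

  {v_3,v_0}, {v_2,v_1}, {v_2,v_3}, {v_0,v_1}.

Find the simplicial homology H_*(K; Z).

H_0 = Z,  H_1 = Z.

Take the total order v_0 < v_1 < v_2 < v_3 on the vertex set. Then K (dimension 1) consists of the simplices:

  0-simplices (4): [v_0], [v_1], [v_2], [v_3]
  1-simplices (4): [v_0,v_1], [v_0,v_3], [v_1,v_2], [v_2,v_3]

giving chain groups C_0 ≅ Z^4, C_1 ≅ Z^4.

The boundary map ∂_1: C_1 → C_0 is given by ∂[p,q] = [q] − [p].
As a 4×4 matrix over Z this has rank 3, with invariant factors (1,1,1).

Computing H_k = (kernel of ∂_k) / (image of ∂_{k+1}):

  H_0: rank C_0 − rank ∂_1 = 4 − 3 = 1, and the invariant factors of ∂_1 are all 1, so H_0 = Z.
  H_1: rank ker ∂_1 − rank ∂_2 = (4 − 3) − 0 = 1, and there is no ∂_2, so H_1 = Z.

As a check, the Euler characteristic is 4 − 4 = 0, which agrees with 1 − 1 = 0.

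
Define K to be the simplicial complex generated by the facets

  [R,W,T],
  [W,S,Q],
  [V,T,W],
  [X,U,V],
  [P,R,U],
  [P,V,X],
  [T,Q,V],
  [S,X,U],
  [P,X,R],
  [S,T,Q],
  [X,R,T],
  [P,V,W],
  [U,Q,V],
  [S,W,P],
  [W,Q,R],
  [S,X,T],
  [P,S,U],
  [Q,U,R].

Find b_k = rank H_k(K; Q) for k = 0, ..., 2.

b_0 = 1, b_1 = 1, b_2 = 0.

Take the total order P < Q < R < S < T < U < V < W < X on the vertex set. Then K (dimension 2) consists of the simplices:

  0-simplices (9): P, Q, R, S, T, U, V, W, X
  1-simplices (27): PR, PS, PU, PV, PW, PX, QR, QS, QT, QU, QV, QW, RT, RU, RW, RX, ST, SU, SW, SX, TV, TW, TX, UV, UX, VW, VX
  2-simplices (18): PRU, PRX, PSU, PSW, PVW, PVX, QRU, QRW, QST, QSW, QTV, QUV, RTW, RTX, STX, SUX, TVW, UVX

so the chain groups are C_0 ≅ Z^9, C_1 ≅ Z^27, C_2 ≅ Z^18.

Boundary ∂_1: C_1 → C_0 is given by ∂[p,q] = [q] − [p]. For instance
  ∂ST = T − S.
This gives a 9×27 integer matrix of rank 8; reducing to Smith normal form yields diagonal entries (1,1,1,1,1,1,1,1).

∂_2: C_2 → C_1 sends each 2-simplex [p,q,r] to [q,r] − [p,r] + [p,q]. For instance
  ∂PRX = RX − PX + PR,
  ∂PSU = SU − PU + PS.
This gives a 27×18 integer matrix of rank 18; reducing to Smith normal form yields diagonal entries (1,1,1,1,1,1,1,1,1,1,1,1,1,1,1,1,1,2).

Reading off H_k = ker ∂_k / im ∂_{k+1}:

  H_0: rank C_0 − rank ∂_1 = 9 − 8 = 1, and the invariant factors of ∂_1 are all 1, so H_0 = Z.
  H_1: rank ker ∂_1 − rank ∂_2 = (27 − 8) − 18 = 1, and ∂_2 has invariant factor 2 > 1, so H_1 = Z ⊕ Z/2.
  H_2: rank ker ∂_2 − rank ∂_3 = (18 − 18) − 0 = 0, and there is no ∂_3, so H_2 = 0.

As a check, the Euler characteristic is 9 − 27 + 18 = 0, which agrees with 1 − 1 + 0 = 0.

Hence the Betti numbers are b_0 = 1, b_1 = 1, b_2 = 0.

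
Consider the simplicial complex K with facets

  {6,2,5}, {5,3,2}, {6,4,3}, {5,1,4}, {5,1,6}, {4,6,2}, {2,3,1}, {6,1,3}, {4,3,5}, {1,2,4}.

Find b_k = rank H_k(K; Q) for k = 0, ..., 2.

Order the vertices as 1 < 2 < 3 < 4 < 5 < 6. Listing each simplex with vertices in this order, K has dimension 2 with simplices:

  0-simplices (6): [1], [2], [3], [4], [5], [6]
  1-simplices (15): [1,2], [1,3], [1,4], [1,5], [1,6], [2,3], [2,4], [2,5], [2,6], [3,4], [3,5], [3,6], [4,5], [4,6], [5,6]
  2-simplices (10): [1,2,3], [1,2,4], [1,3,6], [1,4,5], [1,5,6], [2,3,5], [2,4,6], [2,5,6], [3,4,5], [3,4,6]

Hence C_0 ≅ Z^6, C_1 ≅ Z^15, C_2 ≅ Z^10.

Boundary ∂_1: C_1 → C_0 sends each edge [p,q] (with p < q) to q − p. For instance
  ∂[1,3] = [3] − [1].
The resulting 6×15 matrix has rank 5, and its Smith normal form has invariant factors (1,1,1,1,1).

The boundary map ∂_2: C_2 → C_1 acts by ∂[p,q,r] = [q,r] − [p,r] + [p,q]. For instance
  ∂[1,2,4] = [2,4] − [1,4] + [1,2],
  ∂[1,5,6] = [5,6] − [1,6] + [1,5].
The resulting 15×10 matrix has rank 10, and its Smith normal form has invariant factors (1,1,1,1,1,1,1,1,1,2).

Computing H_k = (kernel of ∂_k) / (image of ∂_{k+1}):

  H_0: rank C_0 − rank ∂_1 = 6 − 5 = 1, and the invariant factors of ∂_1 are all 1, so H_0 ≅ Z.
  H_1: rank ker ∂_1 − rank ∂_2 = (15 − 5) − 10 = 0, and ∂_2 has invariant factor 2 > 1, so H_1 ≅ Z/2Z.
  H_2: rank ker ∂_2 − rank ∂_3 = (10 − 10) − 0 = 0, and there is no ∂_3, so H_2 ≅ 0.

As a check, the Euler characteristic is 6 − 15 + 10 = 1, which agrees with 1 − 0 + 0 = 1.

Hence the Betti numbers are b_0 = 1, b_1 = 0, b_2 = 0.

b_0 = 1, b_1 = 0, b_2 = 0.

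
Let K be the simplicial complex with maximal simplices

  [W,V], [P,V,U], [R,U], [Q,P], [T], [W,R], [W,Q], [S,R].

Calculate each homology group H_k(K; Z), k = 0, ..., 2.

Take the total order P < Q < R < S < T < U < V < W on the vertex set. Then K (dimension 2) consists of the simplices:

  0-simplices (8): P, Q, R, S, T, U, V, W
  1-simplices (9): PQ, PU, PV, QW, RS, RU, RW, UV, VW
  2-simplices (1): PUV

Hence C_0 ≅ Z^8, C_1 ≅ Z^9, C_2 ≅ Z^1.

The boundary map ∂_1: C_1 → C_0 sends each edge [p,q] (with p < q) to q − p.
This gives a 8×9 integer matrix of rank 6; reducing to Smith normal form yields diagonal entries (1,1,1,1,1,1).

The boundary map ∂_2: C_2 → C_1 acts by ∂[p,q,r] = [q,r] − [p,r] + [p,q]. For instance
  ∂PUV = UV − PV + PU.
This gives a 9×1 integer matrix of rank 1; reducing to Smith normal form yields diagonal entries (1).

Now H_k = ker ∂_k / im ∂_{k+1}, so:

  H_0: rank C_0 − rank ∂_1 = 8 − 6 = 2, and the invariant factors of ∂_1 are all 1, so H_0 = Z^2.
  H_1: rank ker ∂_1 − rank ∂_2 = (9 − 6) − 1 = 2, and the invariant factors of ∂_2 are all 1, so H_1 = Z^2.
  H_2: rank ker ∂_2 − rank ∂_3 = (1 − 1) − 0 = 0, and there is no ∂_3, so H_2 = 0.

H_0 = Z^2,  H_1 = Z^2,  H_2 = 0.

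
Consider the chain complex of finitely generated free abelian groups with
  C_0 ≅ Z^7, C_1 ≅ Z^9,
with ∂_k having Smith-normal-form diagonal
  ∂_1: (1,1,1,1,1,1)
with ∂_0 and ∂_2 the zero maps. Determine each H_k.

H_0: b_0 = 7 − 0 − 6 = 1; torsion from ∂_1 factors > 1: none. So H_0 ≅ Z.
H_1: b_1 = 9 − 6 − 0 = 3; torsion from ∂_2 factors > 1: none. So H_1 ≅ Z^3.

H_0 ≅ Z,  H_1 ≅ Z^3.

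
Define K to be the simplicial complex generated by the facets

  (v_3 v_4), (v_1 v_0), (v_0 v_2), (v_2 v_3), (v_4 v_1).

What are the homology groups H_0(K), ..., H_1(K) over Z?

H_0 ≅ Z,  H_1 ≅ Z.

Order the vertices as v_0 < v_1 < v_2 < v_3 < v_4. Listing each simplex with vertices in this order, K has dimension 1 with simplices:

  0-simplices (5): [v_0], [v_1], [v_2], [v_3], [v_4]
  1-simplices (5): [v_0,v_1], [v_0,v_2], [v_1,v_4], [v_2,v_3], [v_3,v_4]

Hence C_0 ≅ Z^5, C_1 ≅ Z^5.

Boundary ∂_1: C_1 → C_0 maps an edge to its endpoints' difference, ∂[p,q] = q − p. For instance
  ∂[v_0,v_1] = [v_1] − [v_0].
The resulting 5×5 matrix has rank 4, and its Smith normal form has invariant factors (1,1,1,1).

Computing H_k = (kernel of ∂_k) / (image of ∂_{k+1}):

  H_0: rank C_0 − rank ∂_1 = 5 − 4 = 1, and the invariant factors of ∂_1 are all 1, so H_0 = Z.
  H_1: rank ker ∂_1 − rank ∂_2 = (5 − 4) − 0 = 1, and there is no ∂_2, so H_1 = Z.

As a check, the Euler characteristic is 5 − 5 = 0, which agrees with 1 − 1 = 0.
(K is a triangulation of the circle S^1.)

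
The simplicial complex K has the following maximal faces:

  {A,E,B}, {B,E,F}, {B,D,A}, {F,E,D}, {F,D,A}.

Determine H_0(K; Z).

H_0 ≅ Z.

We work with the vertex ordering A < B < D < E < F. The simplices of K, each written with vertices in increasing order, are:

  0-simplices (5): A, B, D, E, F
  1-simplices (10): AB, AD, AE, AF, BD, BE, BF, DE, DF, EF
  2-simplices (5): ABD, ABE, ADF, BEF, DEF

Hence C_0 ≅ Z^5, C_1 ≅ Z^10, C_2 ≅ Z^5.

The boundary map ∂_1: C_1 → C_0 sends each edge [p,q] (with p < q) to q − p. For instance
  ∂BF = F − B.
The resulting 5×10 matrix has rank 4, and its Smith normal form has invariant factors (1,1,1,1).

Boundary ∂_2: C_2 → C_1 sends each 2-simplex [p,q,r] to [q,r] − [p,r] + [p,q]. For instance
  ∂ADF = DF − AF + AD,
  ∂BEF = EF − BF + BE.
The resulting 10×5 matrix has rank 5, and its Smith normal form has invariant factors (1,1,1,1,1).

Now H_k = ker ∂_k / im ∂_{k+1}, so:

  H_0: rank C_0 − rank ∂_1 = 5 − 4 = 1, and the invariant factors of ∂_1 are all 1, so H_0 = Z.

(K is a triangulation of the Möbius band.)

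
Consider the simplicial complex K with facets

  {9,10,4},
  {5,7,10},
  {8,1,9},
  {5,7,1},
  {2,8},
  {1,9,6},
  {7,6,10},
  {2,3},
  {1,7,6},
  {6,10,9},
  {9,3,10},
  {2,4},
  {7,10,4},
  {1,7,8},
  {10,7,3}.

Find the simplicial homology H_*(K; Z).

We work with the vertex ordering 1 < 2 < 3 < 4 < 5 < 6 < 7 < 8 < 9 < 10. The simplices of K, each written with vertices in increasing order, are:

  0-simplices (10): [1], [2], [3], [4], [5], [6], [7], [8], [9], [10]
  1-simplices (23): (23 of them)
  2-simplices (12): [1,5,7], [1,6,7], [1,6,9], [1,7,8], [1,8,9], [3,7,10], [3,9,10], [4,7,10], [4,9,10], [5,7,10], [6,7,10], [6,9,10]

giving chain groups C_0 ≅ Z^10, C_1 ≅ Z^23, C_2 ≅ Z^12.

The boundary map ∂_1: C_1 → C_0 maps an edge to its endpoints' difference, ∂[p,q] = q − p. For instance
  ∂[5,10] = [10] − [5].
This gives a 10×23 integer matrix of rank 9; reducing to Smith normal form yields diagonal entries (1,1,1,1,1,1,1,1,1).

The boundary map ∂_2: C_2 → C_1 acts by ∂[p,q,r] = [q,r] − [p,r] + [p,q]. For instance
  ∂[3,7,10] = [7,10] − [3,10] + [3,7],
  ∂[3,9,10] = [9,10] − [3,10] + [3,9].
As a 23×12 matrix over Z this has rank 12, with invariant factors (1,1,1,1,1,1,1,1,1,1,1,1).

Reading off H_k = ker ∂_k / im ∂_{k+1}:

  H_0: rank C_0 − rank ∂_1 = 10 − 9 = 1, and the invariant factors of ∂_1 are all 1, so H_0 = Z.
  H_1: rank ker ∂_1 − rank ∂_2 = (23 − 9) − 12 = 2, and the invariant factors of ∂_2 are all 1, so H_1 = Z^2.
  H_2: rank ker ∂_2 − rank ∂_3 = (12 − 12) − 0 = 0, and there is no ∂_3, so H_2 = 0.

H_0 ≅ Z,  H_1 ≅ Z^2,  H_2 = 0.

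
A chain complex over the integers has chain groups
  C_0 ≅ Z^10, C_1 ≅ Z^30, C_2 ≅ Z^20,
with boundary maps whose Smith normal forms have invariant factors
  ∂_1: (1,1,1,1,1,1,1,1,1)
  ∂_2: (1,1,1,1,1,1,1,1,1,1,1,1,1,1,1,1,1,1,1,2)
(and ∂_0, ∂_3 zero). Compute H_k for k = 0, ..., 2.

H_0 ≅ Z,  H_1 ≅ Z ⊕ Z/2,  H_2 = 0.

H_0: b_0 = 10 − 0 − 9 = 1; torsion from ∂_1 factors > 1: none. So H_0 ≅ Z.
H_1: b_1 = 30 − 9 − 20 = 1; torsion from ∂_2 factors > 1: [2]. So H_1 ≅ Z ⊕ Z/2.
H_2: b_2 = 20 − 20 − 0 = 0; torsion from ∂_3 factors > 1: none. So H_2 ≅ 0.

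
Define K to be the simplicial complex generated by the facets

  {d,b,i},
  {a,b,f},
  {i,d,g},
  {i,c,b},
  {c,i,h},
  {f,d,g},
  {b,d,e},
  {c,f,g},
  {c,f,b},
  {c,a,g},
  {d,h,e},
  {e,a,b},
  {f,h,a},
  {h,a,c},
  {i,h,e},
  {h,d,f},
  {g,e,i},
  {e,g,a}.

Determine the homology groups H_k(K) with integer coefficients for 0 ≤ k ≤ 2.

H_0 ≅ Z,  H_1 ≅ Z ⊕ Z/2,  H_2 = 0.

K has 9 vertices, 27 edges, 18 triangles.
rank ∂_0 = 0, rank ∂_1 = 8 ⇒ b_0 = 9 − 0 − 8 = 1; all invariant factors of ∂_1 are 1 so no torsion. So H_0 ≅ Z.
rank ∂_1 = 8, rank ∂_2 = 18 ⇒ b_1 = 27 − 8 − 18 = 1; ∂_2 has invariant factor(s) [2] giving torsion. So H_1 ≅ Z ⊕ Z/2.
rank ∂_2 = 18, rank ∂_3 = 0 ⇒ b_2 = 18 − 18 − 0 = 0. So H_2 ≅ 0.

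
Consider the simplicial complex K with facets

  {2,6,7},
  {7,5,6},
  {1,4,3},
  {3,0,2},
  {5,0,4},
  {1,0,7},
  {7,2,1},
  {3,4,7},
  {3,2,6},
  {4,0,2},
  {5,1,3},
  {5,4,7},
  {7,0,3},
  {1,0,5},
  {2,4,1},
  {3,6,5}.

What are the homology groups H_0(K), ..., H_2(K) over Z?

H_0 = Z,  H_1 = Z^2,  H_2 = Z.

Fix the vertex order 0 < 1 < 2 < 3 < 4 < 5 < 6 < 7 and write every simplex with vertices in increasing order. Then dim K = 2 and the simplices of K are:

  0-simplices (8): [0], [1], [2], [3], [4], [5], [6], [7]
  1-simplices (24): (24 of them)
  2-simplices (16): [0,1,5], [0,1,7], [0,2,3], [0,2,4], [0,3,7], [0,4,5], [1,2,4], [1,2,7], [1,3,4], [1,3,5], [2,3,6], [2,6,7], [3,4,7], [3,5,6], [4,5,7], [5,6,7]

Hence C_0 ≅ Z^8, C_1 ≅ Z^24, C_2 ≅ Z^16.

Boundary ∂_1: C_1 → C_0 sends each edge [p,q] (with p < q) to q − p. For instance
  ∂[0,1] = [1] − [0].
The resulting 8×24 matrix has rank 7, and its Smith normal form has invariant factors (1,1,1,1,1,1,1).

The boundary map ∂_2: C_2 → C_1 maps a triangle to the signed sum of its edges. For instance
  ∂[2,6,7] = [6,7] − [2,7] + [2,6],
  ∂[1,2,4] = [2,4] − [1,4] + [1,2].
The resulting 24×16 matrix has rank 15, and its Smith normal form has invariant factors (1,1,1,1,1,1,1,1,1,1,1,1,1,1,1).

Computing H_k = (kernel of ∂_k) / (image of ∂_{k+1}):

  H_0: rank C_0 − rank ∂_1 = 8 − 7 = 1, and the invariant factors of ∂_1 are all 1, so H_0 ≅ Z.
  H_1: rank ker ∂_1 − rank ∂_2 = (24 − 7) − 15 = 2, and the invariant factors of ∂_2 are all 1, so H_1 ≅ Z^2.
  H_2: rank ker ∂_2 − rank ∂_3 = (16 − 15) − 0 = 1, and there is no ∂_3, so H_2 ≅ Z.

As a check, the Euler characteristic is 8 − 24 + 16 = 0, which agrees with 1 − 2 + 1 = 0.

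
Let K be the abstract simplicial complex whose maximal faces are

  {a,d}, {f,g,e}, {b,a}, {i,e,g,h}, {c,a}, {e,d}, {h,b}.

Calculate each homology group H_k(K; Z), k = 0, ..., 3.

H_0 ≅ Z,  H_1 ≅ Z,  H_2 = 0,  H_3 = 0.

Take the total order a < b < c < d < e < f < g < h < i on the vertex set. Then K (dimension 3) consists of the simplices:

  0-simplices (9): a, b, c, d, e, f, g, h, i
  1-simplices (13): ab, ac, ad, bh, de, ef, eg, eh, ei, fg, gh, gi, hi
  2-simplices (5): efg, egh, egi, ehi, ghi
  3-simplices (1): eghi

so the chain groups are C_0 ≅ Z^9, C_1 ≅ Z^13, C_2 ≅ Z^5, C_3 ≅ Z^1.

∂_1: C_1 → C_0 maps an edge to its endpoints' difference, ∂[p,q] = q − p.
The resulting 9×13 matrix has rank 8, and its Smith normal form has invariant factors (1,1,1,1,1,1,1,1).

The boundary map ∂_2: C_2 → C_1 maps a triangle to the signed sum of its edges. For instance
  ∂ghi = hi − gi + gh,
  ∂ehi = hi − ei + eh.
As a 13×5 matrix over Z this has rank 4, with invariant factors (1,1,1,1).

The boundary map ∂_3: C_3 → C_2 sends each 3-simplex σ to the alternating sum Σ_i (−1)^i (σ with its i-th vertex removed). For instance
  ∂eghi = ghi − ehi + egi − egh.
The 5×1 boundary matrix has rank 1 and Smith normal form diag(1).

Reading off H_k = ker ∂_k / im ∂_{k+1}:

  H_0: rank C_0 − rank ∂_1 = 9 − 8 = 1, and the invariant factors of ∂_1 are all 1, so H_0 ≅ Z.
  H_1: rank ker ∂_1 − rank ∂_2 = (13 − 8) − 4 = 1, and the invariant factors of ∂_2 are all 1, so H_1 ≅ Z.
  H_2: rank ker ∂_2 − rank ∂_3 = (5 − 4) − 1 = 0, and the invariant factors of ∂_3 are all 1, so H_2 ≅ 0.
  H_3: rank ker ∂_3 − rank ∂_4 = (1 − 1) − 0 = 0, and there is no ∂_4, so H_3 ≅ 0.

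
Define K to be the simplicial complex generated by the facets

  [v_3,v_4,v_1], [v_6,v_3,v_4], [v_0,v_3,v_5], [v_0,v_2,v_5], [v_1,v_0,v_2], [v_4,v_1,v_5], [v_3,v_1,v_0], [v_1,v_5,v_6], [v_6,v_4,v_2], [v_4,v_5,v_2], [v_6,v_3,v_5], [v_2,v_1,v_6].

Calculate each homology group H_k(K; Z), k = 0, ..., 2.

H_0 = Z,  H_1 = Z/2,  H_2 = 0.

K has 7 vertices, 18 edges, 12 triangles.
rank ∂_0 = 0, rank ∂_1 = 6 ⇒ b_0 = 7 − 0 − 6 = 1; all invariant factors of ∂_1 are 1 so no torsion. So H_0 ≅ Z.
rank ∂_1 = 6, rank ∂_2 = 12 ⇒ b_1 = 18 − 6 − 12 = 0; ∂_2 has invariant factor(s) [2] giving torsion. So H_1 ≅ Z/2.
rank ∂_2 = 12, rank ∂_3 = 0 ⇒ b_2 = 12 − 12 − 0 = 0. So H_2 ≅ 0.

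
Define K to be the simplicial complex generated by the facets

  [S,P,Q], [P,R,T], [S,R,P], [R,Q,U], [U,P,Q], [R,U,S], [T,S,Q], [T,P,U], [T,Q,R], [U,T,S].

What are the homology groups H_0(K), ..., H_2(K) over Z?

H_0 = Z,  H_1 = Z_2,  H_2 = 0.

Fix the vertex order P < Q < R < S < T < U and write every simplex with vertices in increasing order. Then dim K = 2 and the simplices of K are:

  0-simplices (6): P, Q, R, S, T, U
  1-simplices (15): PQ, PR, PS, PT, PU, QR, QS, QT, QU, RS, RT, RU, ST, SU, TU
  2-simplices (10): PQS, PQU, PRS, PRT, PTU, QRT, QRU, QST, RSU, STU

so the chain groups are C_0 ≅ Z^6, C_1 ≅ Z^15, C_2 ≅ Z^10.

Boundary ∂_1: C_1 → C_0 sends each edge [p,q] (with p < q) to q − p. For instance
  ∂TU = U − T.
This gives a 6×15 integer matrix of rank 5; reducing to Smith normal form yields diagonal entries (1,1,1,1,1).

The boundary map ∂_2: C_2 → C_1 acts by ∂[p,q,r] = [q,r] − [p,r] + [p,q]. For instance
  ∂QRT = RT − QT + QR,
  ∂QST = ST − QT + QS.
The 15×10 boundary matrix has rank 10 and Smith normal form diag(1,1,1,1,1,1,1,1,1,2).

Now H_k = ker ∂_k / im ∂_{k+1}, so:

  H_0: rank C_0 − rank ∂_1 = 6 − 5 = 1, and the invariant factors of ∂_1 are all 1, so H_0 ≅ Z.
  H_1: rank ker ∂_1 − rank ∂_2 = (15 − 5) − 10 = 0, and ∂_2 has invariant factor 2 > 1, so H_1 ≅ Z_2.
  H_2: rank ker ∂_2 − rank ∂_3 = (10 − 10) − 0 = 0, and there is no ∂_3, so H_2 ≅ 0.

(K is a triangulation of the real projective plane RP^2.)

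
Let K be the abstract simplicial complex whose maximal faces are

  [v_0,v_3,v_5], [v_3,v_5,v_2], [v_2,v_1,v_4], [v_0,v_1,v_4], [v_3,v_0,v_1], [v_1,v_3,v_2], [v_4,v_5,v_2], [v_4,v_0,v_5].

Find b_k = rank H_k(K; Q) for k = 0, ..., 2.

b_0 = 1, b_1 = 0, b_2 = 1.

Take the total order v_0 < v_1 < v_2 < v_3 < v_4 < v_5 on the vertex set. Then K (dimension 2) consists of the simplices:

  0-simplices (6): [v_0], [v_1], [v_2], [v_3], [v_4], [v_5]
  1-simplices (12): [v_0,v_1], [v_0,v_3], [v_0,v_4], [v_0,v_5], [v_1,v_2], [v_1,v_3], [v_1,v_4], [v_2,v_3], [v_2,v_4], [v_2,v_5], [v_3,v_5], [v_4,v_5]
  2-simplices (8): [v_0,v_1,v_3], [v_0,v_1,v_4], [v_0,v_3,v_5], [v_0,v_4,v_5], [v_1,v_2,v_3], [v_1,v_2,v_4], [v_2,v_3,v_5], [v_2,v_4,v_5]

Hence C_0 ≅ Z^6, C_1 ≅ Z^12, C_2 ≅ Z^8.

Boundary ∂_1: C_1 → C_0 is given by ∂[p,q] = [q] − [p].
The resulting 6×12 matrix has rank 5, and its Smith normal form has invariant factors (1,1,1,1,1).

The boundary map ∂_2: C_2 → C_1 sends each 2-simplex [p,q,r] to [q,r] − [p,r] + [p,q]. For instance
  ∂[v_0,v_1,v_3] = [v_1,v_3] − [v_0,v_3] + [v_0,v_1],
  ∂[v_2,v_4,v_5] = [v_4,v_5] − [v_2,v_5] + [v_2,v_4].
The resulting 12×8 matrix has rank 7, and its Smith normal form has invariant factors (1,1,1,1,1,1,1).

From H_k ≅ ker(∂_k) / im(∂_{k+1}) we obtain:

  H_0: rank C_0 − rank ∂_1 = 6 − 5 = 1, and the invariant factors of ∂_1 are all 1, so H_0 = Z.
  H_1: rank ker ∂_1 − rank ∂_2 = (12 − 5) − 7 = 0, and the invariant factors of ∂_2 are all 1, so H_1 = 0.
  H_2: rank ker ∂_2 − rank ∂_3 = (8 − 7) − 0 = 1, and there is no ∂_3, so H_2 = Z.

As a check, the Euler characteristic is 6 − 12 + 8 = 2, which agrees with 1 − 0 + 1 = 2.

Hence the Betti numbers are b_0 = 1, b_1 = 0, b_2 = 1.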